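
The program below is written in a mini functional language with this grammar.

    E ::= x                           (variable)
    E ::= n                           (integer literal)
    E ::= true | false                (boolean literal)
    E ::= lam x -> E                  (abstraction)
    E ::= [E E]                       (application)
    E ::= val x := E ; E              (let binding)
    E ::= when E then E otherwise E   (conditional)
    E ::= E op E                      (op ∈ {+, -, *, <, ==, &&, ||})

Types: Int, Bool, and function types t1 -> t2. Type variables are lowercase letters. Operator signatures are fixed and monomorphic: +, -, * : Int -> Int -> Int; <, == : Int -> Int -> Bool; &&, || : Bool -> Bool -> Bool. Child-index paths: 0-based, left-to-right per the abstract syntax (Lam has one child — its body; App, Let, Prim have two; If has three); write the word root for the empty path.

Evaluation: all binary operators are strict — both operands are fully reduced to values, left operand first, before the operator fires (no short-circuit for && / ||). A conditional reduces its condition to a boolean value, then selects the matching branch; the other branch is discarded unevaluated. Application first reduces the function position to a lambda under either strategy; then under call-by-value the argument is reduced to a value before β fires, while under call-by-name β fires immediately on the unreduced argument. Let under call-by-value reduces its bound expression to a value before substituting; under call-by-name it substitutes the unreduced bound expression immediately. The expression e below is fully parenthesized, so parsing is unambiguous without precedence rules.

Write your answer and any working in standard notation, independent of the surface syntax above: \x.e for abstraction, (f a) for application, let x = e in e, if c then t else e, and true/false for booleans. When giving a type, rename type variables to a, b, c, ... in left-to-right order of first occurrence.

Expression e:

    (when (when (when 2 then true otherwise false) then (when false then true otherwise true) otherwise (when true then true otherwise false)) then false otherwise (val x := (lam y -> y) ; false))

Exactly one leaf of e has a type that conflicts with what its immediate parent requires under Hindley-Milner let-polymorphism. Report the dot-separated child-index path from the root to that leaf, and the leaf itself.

Working:
  unify Int ~ Bool
  FAIL: mismatch Int ~ Bool

Answer: 0.0.0 : 2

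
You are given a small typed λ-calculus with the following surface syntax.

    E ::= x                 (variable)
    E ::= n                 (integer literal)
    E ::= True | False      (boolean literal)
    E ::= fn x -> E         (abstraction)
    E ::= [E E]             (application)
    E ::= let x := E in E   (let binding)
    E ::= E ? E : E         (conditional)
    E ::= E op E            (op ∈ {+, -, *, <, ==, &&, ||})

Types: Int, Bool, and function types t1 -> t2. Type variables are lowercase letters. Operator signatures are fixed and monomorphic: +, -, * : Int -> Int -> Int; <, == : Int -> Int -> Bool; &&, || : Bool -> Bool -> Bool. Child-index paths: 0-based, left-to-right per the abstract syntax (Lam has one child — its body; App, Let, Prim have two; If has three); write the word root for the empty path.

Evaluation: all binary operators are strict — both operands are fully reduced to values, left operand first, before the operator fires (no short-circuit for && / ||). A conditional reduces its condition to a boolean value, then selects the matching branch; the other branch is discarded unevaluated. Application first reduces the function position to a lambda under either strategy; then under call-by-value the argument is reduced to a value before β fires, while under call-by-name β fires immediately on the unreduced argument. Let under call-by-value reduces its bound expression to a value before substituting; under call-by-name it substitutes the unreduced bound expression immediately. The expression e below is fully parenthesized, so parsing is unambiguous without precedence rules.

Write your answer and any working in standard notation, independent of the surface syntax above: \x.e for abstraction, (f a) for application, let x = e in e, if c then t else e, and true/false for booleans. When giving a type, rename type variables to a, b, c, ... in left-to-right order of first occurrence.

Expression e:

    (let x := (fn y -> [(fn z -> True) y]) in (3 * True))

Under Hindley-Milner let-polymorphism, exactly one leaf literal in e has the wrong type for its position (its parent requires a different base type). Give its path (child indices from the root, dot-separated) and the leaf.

Answer: 1.1 : true

Trace:
\z._ : b -> Bool
y : a
  unify b -> Bool ~ a -> c
  unify b ~ a
  unify Bool ~ c
_ _ : Bool
\y._ : a -> Bool
let x : forall. a -> Bool
  unify Int ~ Int
  unify Bool ~ Int
  FAIL: mismatch Bool ~ Int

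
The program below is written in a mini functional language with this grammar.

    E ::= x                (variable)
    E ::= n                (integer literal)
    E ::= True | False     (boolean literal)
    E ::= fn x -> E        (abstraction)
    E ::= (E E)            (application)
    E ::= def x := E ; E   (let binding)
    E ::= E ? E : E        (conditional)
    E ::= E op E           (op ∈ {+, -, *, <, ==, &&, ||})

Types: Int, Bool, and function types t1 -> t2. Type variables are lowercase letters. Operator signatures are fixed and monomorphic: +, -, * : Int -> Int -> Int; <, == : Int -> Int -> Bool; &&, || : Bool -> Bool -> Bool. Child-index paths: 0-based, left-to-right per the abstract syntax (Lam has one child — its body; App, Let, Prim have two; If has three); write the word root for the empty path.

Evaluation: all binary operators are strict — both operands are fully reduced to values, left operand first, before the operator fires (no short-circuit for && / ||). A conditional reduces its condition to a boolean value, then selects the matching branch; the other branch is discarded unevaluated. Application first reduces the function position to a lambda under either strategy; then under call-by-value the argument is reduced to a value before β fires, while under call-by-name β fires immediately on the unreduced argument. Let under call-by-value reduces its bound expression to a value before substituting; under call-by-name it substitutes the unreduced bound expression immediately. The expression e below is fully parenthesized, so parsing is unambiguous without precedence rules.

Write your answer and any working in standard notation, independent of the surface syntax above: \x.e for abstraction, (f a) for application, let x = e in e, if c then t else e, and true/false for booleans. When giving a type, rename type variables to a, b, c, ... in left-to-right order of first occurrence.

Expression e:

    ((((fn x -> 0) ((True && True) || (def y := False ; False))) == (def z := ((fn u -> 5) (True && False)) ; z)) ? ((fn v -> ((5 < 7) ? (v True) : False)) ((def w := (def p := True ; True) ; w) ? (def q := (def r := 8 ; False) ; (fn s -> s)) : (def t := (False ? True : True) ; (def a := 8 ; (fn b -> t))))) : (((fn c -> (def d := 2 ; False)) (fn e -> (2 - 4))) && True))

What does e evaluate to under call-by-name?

Answer: false

Derivation:
step 0: (if (((\x.0) ((true && true) || (let y = false in false))) == (let z = ((\u.5) (true && false)) in z)) then ((\v.(if (5 < 7) then (v true) else false)) (if (let w = (let p = true in true) in w) then (let q = (let r = 8 in false) in (\s.s)) else (let t = (if false then true else true) in (let a = 8 in (\b.t))))) else (((\c.(let d = 2 in false)) (\e.(2 - 4))) && true))
step 1: [beta@0.0] (if (0 == (let z = ((\u.5) (true && false)) in z)) then ((\v.(if (5 < 7) then (v true) else false)) (if (let w = (let p = true in true) in w) then (let q = (let r = 8 in false) in (\s.s)) else (let t = (if false then true else true) in (let a = 8 in (\b.t))))) else (((\c.(let d = 2 in false)) (\e.(2 - 4))) && true))
step 2: [let@0.1] (if (0 == ((\u.5) (true && false))) then ((\v.(if (5 < 7) then (v true) else false)) (if (let w = (let p = true in true) in w) then (let q = (let r = 8 in false) in (\s.s)) else (let t = (if false then true else true) in (let a = 8 in (\b.t))))) else (((\c.(let d = 2 in false)) (\e.(2 - 4))) && true))
step 3: [beta@0.1] (if (0 == 5) then ((\v.(if (5 < 7) then (v true) else false)) (if (let w = (let p = true in true) in w) then (let q = (let r = 8 in false) in (\s.s)) else (let t = (if false then true else true) in (let a = 8 in (\b.t))))) else (((\c.(let d = 2 in false)) (\e.(2 - 4))) && true))
step 4: [delta@0] (if false then ((\v.(if (5 < 7) then (v true) else false)) (if (let w = (let p = true in true) in w) then (let q = (let r = 8 in false) in (\s.s)) else (let t = (if false then true else true) in (let a = 8 in (\b.t))))) else (((\c.(let d = 2 in false)) (\e.(2 - 4))) && true))
step 5: [if@root] (((\c.(let d = 2 in false)) (\e.(2 - 4))) && true)
step 6: [beta@0] ((let d = 2 in false) && true)
step 7: [let@0] (false && true)
step 8: [delta@root] false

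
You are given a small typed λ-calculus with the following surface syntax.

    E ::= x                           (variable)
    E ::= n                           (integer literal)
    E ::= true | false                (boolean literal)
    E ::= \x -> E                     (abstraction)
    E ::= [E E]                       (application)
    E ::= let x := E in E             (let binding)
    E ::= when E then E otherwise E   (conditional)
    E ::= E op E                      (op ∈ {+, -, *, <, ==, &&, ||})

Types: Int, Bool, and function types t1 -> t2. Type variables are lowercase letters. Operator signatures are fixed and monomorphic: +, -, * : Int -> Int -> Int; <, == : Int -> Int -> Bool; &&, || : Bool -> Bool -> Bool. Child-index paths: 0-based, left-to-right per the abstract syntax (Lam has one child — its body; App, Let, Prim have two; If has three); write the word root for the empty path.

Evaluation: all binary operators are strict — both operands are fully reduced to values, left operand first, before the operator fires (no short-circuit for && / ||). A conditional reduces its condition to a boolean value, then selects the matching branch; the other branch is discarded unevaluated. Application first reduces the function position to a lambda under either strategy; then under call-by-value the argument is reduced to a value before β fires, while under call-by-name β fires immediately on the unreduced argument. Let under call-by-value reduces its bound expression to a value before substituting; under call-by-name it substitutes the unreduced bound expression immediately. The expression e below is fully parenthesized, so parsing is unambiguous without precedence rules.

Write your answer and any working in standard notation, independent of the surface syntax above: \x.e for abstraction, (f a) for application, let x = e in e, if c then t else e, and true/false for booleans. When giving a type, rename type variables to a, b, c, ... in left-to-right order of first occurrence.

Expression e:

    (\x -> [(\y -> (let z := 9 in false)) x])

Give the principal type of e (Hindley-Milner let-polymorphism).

Working:
let z : Int
\y._ : b -> Bool
x : a
  unify b -> Bool ~ a -> c
  unify b ~ a
  unify Bool ~ c
_ _ : Bool
\x._ : a -> Bool

Answer: a -> Bool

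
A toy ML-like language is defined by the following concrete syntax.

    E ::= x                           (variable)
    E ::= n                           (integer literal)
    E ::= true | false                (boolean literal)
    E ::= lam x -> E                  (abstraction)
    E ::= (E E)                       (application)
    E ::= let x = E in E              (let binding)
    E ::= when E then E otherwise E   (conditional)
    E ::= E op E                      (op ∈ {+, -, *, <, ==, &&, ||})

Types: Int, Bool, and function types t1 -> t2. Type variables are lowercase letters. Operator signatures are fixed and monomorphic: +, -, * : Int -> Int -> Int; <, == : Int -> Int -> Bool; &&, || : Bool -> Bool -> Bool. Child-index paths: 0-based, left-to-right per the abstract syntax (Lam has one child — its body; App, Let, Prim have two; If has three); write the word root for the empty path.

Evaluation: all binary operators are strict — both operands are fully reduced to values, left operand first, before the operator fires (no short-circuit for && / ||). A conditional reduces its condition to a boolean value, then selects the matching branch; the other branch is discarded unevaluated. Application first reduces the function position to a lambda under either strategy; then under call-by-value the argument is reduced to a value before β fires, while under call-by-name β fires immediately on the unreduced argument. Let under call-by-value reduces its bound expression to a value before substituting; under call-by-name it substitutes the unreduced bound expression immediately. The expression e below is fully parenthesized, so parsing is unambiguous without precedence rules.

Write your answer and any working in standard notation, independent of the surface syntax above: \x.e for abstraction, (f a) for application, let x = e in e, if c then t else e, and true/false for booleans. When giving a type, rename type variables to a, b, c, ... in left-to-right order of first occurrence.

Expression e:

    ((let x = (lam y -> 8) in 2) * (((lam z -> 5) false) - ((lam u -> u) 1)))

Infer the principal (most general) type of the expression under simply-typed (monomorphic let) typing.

Answer: Int

Trace:
\y._ : a -> Int
let x : a -> Int
  unify Int ~ Int
\z._ : b -> Int
  unify b -> Int ~ Bool -> c
  unify b ~ Bool
  unify Int ~ c
_ _ : Int
  unify Int ~ Int
u : d
\u._ : d -> d
  unify d -> d ~ Int -> e
  unify d ~ Int
  unify Int ~ e
_ _ : Int
  unify Int ~ Int
  unify Int ~ Int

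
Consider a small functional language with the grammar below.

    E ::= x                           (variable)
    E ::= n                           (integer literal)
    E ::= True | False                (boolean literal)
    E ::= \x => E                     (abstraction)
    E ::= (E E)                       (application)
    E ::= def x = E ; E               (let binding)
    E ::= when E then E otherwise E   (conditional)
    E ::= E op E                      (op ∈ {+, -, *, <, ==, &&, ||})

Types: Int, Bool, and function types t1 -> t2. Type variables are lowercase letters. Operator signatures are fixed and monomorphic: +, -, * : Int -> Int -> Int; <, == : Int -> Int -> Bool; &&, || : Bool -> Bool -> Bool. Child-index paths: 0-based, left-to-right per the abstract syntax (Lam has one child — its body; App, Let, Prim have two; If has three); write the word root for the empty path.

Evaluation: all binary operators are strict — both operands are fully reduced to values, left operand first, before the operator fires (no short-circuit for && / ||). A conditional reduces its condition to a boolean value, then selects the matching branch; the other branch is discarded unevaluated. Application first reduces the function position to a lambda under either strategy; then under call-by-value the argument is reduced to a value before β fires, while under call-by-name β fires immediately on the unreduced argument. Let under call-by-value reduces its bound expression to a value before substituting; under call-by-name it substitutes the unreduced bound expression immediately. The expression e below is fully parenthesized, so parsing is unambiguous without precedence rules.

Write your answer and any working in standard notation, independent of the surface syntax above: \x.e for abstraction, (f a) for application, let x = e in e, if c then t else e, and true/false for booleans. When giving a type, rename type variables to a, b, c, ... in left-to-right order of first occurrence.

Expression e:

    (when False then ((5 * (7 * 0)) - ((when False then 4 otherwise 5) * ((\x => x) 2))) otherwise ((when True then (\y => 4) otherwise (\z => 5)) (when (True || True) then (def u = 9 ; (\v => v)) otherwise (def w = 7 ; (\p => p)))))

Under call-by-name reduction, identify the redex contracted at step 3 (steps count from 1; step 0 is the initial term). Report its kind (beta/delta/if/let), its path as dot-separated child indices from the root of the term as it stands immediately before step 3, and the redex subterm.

Working:
step 0: (if false then ((5 * (7 * 0)) - ((if false then 4 else 5) * ((\x.x) 2))) else ((if true then (\y.4) else (\z.5)) (if (true || true) then (let u = 9 in (\v.v)) else (let w = 7 in (\p.p)))))
step 1: [if@root] ((if true then (\y.4) else (\z.5)) (if (true || true) then (let u = 9 in (\v.v)) else (let w = 7 in (\p.p))))
step 2: [if@0] ((\y.4) (if (true || true) then (let u = 9 in (\v.v)) else (let w = 7 in (\p.p))))
step 3: [beta@root] 4

Answer: beta at root : ((\y.4) (if (true || true) then (let u = 9 in (\v.v)) else (let w = 7 in (\p.p))))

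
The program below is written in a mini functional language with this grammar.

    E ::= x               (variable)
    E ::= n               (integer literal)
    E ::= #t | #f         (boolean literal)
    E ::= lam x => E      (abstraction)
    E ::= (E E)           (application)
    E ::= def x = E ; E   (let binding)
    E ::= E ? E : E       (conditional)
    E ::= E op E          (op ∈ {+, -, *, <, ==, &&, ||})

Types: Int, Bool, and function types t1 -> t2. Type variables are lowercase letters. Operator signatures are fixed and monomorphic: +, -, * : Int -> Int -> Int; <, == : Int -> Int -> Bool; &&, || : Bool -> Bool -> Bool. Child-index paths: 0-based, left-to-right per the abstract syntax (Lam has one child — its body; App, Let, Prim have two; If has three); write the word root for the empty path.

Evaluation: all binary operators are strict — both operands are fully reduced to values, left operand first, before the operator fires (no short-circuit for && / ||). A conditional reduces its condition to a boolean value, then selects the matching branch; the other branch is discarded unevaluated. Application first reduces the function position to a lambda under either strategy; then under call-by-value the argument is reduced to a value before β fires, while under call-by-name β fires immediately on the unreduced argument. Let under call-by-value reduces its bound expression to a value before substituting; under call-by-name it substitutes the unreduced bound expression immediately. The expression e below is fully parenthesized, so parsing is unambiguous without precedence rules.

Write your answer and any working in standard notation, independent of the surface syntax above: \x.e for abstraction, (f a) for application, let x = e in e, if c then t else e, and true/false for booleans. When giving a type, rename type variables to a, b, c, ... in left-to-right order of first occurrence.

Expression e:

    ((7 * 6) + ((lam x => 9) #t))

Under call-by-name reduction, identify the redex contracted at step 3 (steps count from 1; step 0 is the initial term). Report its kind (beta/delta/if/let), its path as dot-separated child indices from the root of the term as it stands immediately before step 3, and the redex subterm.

Working:
step 0: ((7 * 6) + ((\x.9) true))
step 1: [delta@0] (42 + ((\x.9) true))
step 2: [beta@1] (42 + 9)
step 3: [delta@root] 51

Answer: delta at root : (42 + 9)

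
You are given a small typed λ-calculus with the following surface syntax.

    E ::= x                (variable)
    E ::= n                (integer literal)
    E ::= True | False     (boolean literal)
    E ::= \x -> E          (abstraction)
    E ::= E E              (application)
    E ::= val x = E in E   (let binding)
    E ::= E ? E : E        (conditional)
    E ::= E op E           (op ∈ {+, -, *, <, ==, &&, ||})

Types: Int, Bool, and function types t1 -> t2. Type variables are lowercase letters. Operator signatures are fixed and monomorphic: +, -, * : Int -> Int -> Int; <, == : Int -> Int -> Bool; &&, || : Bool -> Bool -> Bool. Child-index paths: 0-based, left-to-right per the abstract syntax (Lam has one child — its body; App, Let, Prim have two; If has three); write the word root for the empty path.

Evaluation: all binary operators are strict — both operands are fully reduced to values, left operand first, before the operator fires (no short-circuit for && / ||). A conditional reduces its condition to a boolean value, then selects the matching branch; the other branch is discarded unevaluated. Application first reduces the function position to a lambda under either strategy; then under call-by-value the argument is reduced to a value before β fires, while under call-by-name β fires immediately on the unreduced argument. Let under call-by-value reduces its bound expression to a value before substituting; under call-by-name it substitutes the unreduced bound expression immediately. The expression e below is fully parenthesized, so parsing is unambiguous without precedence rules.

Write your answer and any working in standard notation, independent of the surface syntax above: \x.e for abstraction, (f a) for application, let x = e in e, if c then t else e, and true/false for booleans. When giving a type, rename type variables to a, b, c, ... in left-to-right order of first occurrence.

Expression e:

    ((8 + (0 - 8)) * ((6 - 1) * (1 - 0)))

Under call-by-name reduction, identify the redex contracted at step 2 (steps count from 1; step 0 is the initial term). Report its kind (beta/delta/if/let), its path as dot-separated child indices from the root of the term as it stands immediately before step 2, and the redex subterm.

Answer: delta at 0 : (8 + -8)

Derivation:
step 0: ((8 + (0 - 8)) * ((6 - 1) * (1 - 0)))
step 1: [delta@0.1] ((8 + -8) * ((6 - 1) * (1 - 0)))
step 2: [delta@0] (0 * ((6 - 1) * (1 - 0)))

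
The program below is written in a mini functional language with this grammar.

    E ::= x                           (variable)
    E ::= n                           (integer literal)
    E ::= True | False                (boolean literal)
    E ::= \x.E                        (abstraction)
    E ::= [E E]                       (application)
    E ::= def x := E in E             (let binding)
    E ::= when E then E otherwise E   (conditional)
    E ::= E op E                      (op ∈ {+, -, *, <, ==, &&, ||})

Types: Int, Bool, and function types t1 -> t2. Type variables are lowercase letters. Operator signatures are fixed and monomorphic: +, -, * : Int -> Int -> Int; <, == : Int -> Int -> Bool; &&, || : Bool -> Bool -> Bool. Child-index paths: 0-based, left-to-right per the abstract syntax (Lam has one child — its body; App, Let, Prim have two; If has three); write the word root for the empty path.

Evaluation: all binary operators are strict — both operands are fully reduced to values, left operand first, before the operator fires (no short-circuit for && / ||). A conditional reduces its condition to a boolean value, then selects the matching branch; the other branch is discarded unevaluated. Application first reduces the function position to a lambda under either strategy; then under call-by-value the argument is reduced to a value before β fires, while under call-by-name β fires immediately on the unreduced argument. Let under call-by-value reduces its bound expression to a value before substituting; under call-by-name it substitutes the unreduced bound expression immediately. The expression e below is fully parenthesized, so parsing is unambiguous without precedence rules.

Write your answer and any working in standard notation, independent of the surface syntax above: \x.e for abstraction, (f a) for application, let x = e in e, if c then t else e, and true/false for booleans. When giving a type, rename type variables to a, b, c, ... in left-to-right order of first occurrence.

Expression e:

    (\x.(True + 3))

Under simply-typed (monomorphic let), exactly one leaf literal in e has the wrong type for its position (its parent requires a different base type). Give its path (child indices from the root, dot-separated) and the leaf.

Trace:
  unify Bool ~ Int
  FAIL: mismatch Bool ~ Int

Answer: 0.0 : true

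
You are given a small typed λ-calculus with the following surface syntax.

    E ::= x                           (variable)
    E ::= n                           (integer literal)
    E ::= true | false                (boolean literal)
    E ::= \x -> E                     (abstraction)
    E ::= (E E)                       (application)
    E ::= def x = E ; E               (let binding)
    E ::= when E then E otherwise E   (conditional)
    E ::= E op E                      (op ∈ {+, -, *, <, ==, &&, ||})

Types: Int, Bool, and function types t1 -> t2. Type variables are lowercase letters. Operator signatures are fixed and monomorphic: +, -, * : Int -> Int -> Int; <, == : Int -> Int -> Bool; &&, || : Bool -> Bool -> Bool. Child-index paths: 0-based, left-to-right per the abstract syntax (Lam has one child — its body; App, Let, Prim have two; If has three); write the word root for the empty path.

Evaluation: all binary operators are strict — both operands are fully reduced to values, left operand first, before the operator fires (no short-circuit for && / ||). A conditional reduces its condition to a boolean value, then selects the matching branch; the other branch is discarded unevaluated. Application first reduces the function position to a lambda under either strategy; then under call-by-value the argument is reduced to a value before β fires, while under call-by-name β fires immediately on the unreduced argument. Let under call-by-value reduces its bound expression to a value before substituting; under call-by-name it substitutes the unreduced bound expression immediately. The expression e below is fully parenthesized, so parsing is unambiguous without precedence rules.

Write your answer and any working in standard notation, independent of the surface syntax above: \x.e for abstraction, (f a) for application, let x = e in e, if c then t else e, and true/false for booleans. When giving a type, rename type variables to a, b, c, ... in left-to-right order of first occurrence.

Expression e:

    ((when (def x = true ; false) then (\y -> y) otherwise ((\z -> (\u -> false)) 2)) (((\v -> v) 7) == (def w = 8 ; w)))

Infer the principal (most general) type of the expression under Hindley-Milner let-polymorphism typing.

Trace:
let x : Bool
  unify Bool ~ Bool
y : a
\y._ : a -> a
\u._ : c -> Bool
\z._ : b -> c -> Bool
  unify b -> c -> Bool ~ Int -> d
  unify b ~ Int
  unify c -> Bool ~ d
_ _ : c -> Bool
  unify a -> a ~ c -> Bool
  unify a ~ c
  unify c ~ Bool
v : e
\v._ : e -> e
  unify e -> e ~ Int -> f
  unify e ~ Int
  unify Int ~ f
_ _ : Int
  unify Int ~ Int
let w : Int
w : Int
  unify Int ~ Int
  unify Bool -> Bool ~ Bool -> g
  unify Bool ~ Bool
  unify Bool ~ g
_ _ : Bool

Answer: Bool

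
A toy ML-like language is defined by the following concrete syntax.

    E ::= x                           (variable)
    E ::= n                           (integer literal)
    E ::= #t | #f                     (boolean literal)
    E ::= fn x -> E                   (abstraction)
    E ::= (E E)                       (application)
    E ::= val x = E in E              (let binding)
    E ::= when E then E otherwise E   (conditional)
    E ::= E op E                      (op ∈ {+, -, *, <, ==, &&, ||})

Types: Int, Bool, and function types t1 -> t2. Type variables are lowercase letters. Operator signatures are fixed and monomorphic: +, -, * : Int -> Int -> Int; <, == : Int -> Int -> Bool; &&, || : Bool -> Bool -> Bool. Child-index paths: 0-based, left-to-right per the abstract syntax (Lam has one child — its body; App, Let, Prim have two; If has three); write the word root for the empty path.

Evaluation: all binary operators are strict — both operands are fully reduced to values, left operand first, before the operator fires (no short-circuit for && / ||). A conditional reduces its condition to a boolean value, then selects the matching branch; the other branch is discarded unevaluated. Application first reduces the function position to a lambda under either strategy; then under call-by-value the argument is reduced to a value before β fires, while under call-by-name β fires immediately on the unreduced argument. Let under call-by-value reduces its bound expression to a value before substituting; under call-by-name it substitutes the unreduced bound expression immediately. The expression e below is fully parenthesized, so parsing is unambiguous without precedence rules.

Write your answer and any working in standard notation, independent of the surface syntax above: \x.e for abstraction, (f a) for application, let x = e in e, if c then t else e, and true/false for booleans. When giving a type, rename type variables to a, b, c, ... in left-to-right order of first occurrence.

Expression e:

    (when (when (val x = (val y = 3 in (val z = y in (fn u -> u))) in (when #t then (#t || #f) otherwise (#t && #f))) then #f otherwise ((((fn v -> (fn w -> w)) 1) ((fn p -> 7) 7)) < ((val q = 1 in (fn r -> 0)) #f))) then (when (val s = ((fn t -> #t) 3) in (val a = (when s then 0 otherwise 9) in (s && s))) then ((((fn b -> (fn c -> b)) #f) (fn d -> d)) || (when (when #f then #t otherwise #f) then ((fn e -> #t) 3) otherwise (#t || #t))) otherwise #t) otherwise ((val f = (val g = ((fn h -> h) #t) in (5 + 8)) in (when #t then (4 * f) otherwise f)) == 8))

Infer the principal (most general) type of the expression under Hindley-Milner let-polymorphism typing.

Working:
let y : Int
y : Int
let z : Int
u : a
\u._ : a -> a
let x : forall. a -> a
  unify Bool ~ Bool
  unify Bool ~ Bool
  unify Bool ~ Bool
  unify Bool ~ Bool
  unify Bool ~ Bool
  unify Bool ~ Bool
  unify Bool ~ Bool
w : c
\w._ : c -> c
\v._ : b -> c -> c
  unify b -> c -> c ~ Int -> d
  unify b ~ Int
  unify c -> c ~ d
_ _ : c -> c
\p._ : e -> Int
  unify e -> Int ~ Int -> f
  unify e ~ Int
  unify Int ~ f
_ _ : Int
  unify c -> c ~ Int -> g
  unify c ~ Int
  unify Int ~ g
_ _ : Int
  unify Int ~ Int
let q : Int
\r._ : h -> Int
  unify h -> Int ~ Bool -> i
  unify h ~ Bool
  unify Int ~ i
_ _ : Int
  unify Int ~ Int
  unify Bool ~ Bool
  unify Bool ~ Bool
\t._ : j -> Bool
  unify j -> Bool ~ Int -> k
  unify j ~ Int
  unify Bool ~ k
_ _ : Bool
let s : Bool
s : Bool
  unify Bool ~ Bool
  unify Int ~ Int
let a : Int
s : Bool
  unify Bool ~ Bool
s : Bool
  unify Bool ~ Bool
  unify Bool ~ Bool
b : l
\c._ : m -> l
\b._ : l -> m -> l
  unify l -> m -> l ~ Bool -> n
  unify l ~ Bool
  unify m -> Bool ~ n
_ _ : m -> Bool
d : o
\d._ : o -> o
  unify m -> Bool ~ (o -> o) -> p
  unify m ~ o -> o
  unify Bool ~ p
_ _ : Bool
  unify Bool ~ Bool
  unify Bool ~ Bool
  unify Bool ~ Bool
  unify Bool ~ Bool
\e._ : q -> Bool
  unify q -> Bool ~ Int -> r
  unify q ~ Int
  unify Bool ~ r
_ _ : Bool
  unify Bool ~ Bool
  unify Bool ~ Bool
  unify Bool ~ Bool
  unify Bool ~ Bool
  unify Bool ~ Bool
h : s
\h._ : s -> s
  unify s -> s ~ Bool -> t
  unify s ~ Bool
  unify Bool ~ t
_ _ : Bool
let g : Bool
  unify Int ~ Int
  unify Int ~ Int
let f : Int
  unify Bool ~ Bool
  unify Int ~ Int
f : Int
  unify Int ~ Int
f : Int
  unify Int ~ Int
  unify Int ~ Int
  unify Int ~ Int
  unify Bool ~ Bool

Answer: Bool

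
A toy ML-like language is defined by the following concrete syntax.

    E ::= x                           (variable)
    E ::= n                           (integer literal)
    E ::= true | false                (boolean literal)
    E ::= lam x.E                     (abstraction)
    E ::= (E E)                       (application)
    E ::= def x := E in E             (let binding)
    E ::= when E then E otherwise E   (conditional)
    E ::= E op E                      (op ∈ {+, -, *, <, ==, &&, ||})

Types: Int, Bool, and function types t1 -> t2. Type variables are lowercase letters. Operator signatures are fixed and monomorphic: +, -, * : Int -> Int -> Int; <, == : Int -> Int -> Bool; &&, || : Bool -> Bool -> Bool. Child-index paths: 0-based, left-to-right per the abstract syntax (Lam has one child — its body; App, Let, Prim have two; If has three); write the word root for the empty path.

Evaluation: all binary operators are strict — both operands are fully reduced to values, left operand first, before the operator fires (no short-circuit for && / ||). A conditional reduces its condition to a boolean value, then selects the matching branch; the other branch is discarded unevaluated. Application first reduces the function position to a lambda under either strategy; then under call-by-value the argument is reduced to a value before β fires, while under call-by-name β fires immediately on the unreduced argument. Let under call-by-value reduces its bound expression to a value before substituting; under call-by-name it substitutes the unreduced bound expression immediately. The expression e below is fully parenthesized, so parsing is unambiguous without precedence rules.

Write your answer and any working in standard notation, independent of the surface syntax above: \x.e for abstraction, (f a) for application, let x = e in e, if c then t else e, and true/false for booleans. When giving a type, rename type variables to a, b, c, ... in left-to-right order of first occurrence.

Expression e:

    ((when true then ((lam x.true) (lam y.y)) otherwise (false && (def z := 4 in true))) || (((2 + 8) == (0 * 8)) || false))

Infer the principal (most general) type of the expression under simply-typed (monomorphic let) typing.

Derivation:
  unify Bool ~ Bool
\x._ : a -> Bool
y : b
\y._ : b -> b
  unify a -> Bool ~ (b -> b) -> c
  unify a ~ b -> b
  unify Bool ~ c
_ _ : Bool
  unify Bool ~ Bool
let z : Int
  unify Bool ~ Bool
  unify Bool ~ Bool
  unify Bool ~ Bool
  unify Int ~ Int
  unify Int ~ Int
  unify Int ~ Int
  unify Int ~ Int
  unify Int ~ Int
  unify Int ~ Int
  unify Bool ~ Bool
  unify Bool ~ Bool
  unify Bool ~ Bool

Answer: Bool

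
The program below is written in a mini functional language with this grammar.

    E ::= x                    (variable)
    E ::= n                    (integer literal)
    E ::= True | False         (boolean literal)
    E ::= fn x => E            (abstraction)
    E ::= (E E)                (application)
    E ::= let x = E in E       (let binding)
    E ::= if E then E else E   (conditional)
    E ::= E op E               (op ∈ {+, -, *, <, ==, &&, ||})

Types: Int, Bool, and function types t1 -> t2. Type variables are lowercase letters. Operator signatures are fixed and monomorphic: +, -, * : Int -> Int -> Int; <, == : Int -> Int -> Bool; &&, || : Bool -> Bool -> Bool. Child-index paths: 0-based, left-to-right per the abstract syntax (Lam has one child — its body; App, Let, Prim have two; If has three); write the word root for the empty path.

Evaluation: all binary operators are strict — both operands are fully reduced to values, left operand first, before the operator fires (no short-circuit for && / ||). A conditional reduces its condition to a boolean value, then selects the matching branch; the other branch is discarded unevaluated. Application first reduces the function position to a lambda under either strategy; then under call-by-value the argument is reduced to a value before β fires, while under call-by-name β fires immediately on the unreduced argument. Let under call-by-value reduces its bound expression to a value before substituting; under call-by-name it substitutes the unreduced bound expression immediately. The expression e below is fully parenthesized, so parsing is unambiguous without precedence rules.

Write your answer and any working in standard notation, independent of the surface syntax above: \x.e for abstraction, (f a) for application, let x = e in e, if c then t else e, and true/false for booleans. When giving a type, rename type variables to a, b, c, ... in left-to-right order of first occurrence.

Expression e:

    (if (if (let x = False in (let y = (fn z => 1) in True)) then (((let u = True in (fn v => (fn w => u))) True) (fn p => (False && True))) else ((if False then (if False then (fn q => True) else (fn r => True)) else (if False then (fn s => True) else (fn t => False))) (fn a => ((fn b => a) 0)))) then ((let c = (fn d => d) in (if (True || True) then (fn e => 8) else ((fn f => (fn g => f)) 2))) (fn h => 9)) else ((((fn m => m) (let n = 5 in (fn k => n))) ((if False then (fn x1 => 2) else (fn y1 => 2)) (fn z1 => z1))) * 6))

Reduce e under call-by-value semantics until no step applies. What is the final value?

Answer: 8

Trace:
step 0: (if (if (let x = false in (let y = (\z.1) in true)) then (((let u = true in (\v.(\w.u))) true) (\p.(false && true))) else ((if false then (if false then (\q.true) else (\r.true)) else (if false then (\s.true) else (\t.false))) (\a.((\b.a) 0)))) then ((let c = (\d.d) in (if (true || true) then (\e.8) else ((\f.(\g.f)) 2))) (\h.9)) else ((((\m.m) (let n = 5 in (\k.n))) ((if false then (\x1.2) else (\y1.2)) (\z1.z1))) * 6))
step 1: [let@0.0] (if (if (let y = (\z.1) in true) then (((let u = true in (\v.(\w.u))) true) (\p.(false && true))) else ((if false then (if false then (\q.true) else (\r.true)) else (if false then (\s.true) else (\t.false))) (\a.((\b.a) 0)))) then ((let c = (\d.d) in (if (true || true) then (\e.8) else ((\f.(\g.f)) 2))) (\h.9)) else ((((\m.m) (let n = 5 in (\k.n))) ((if false then (\x1.2) else (\y1.2)) (\z1.z1))) * 6))
step 2: [let@0.0] (if (if true then (((let u = true in (\v.(\w.u))) true) (\p.(false && true))) else ((if false then (if false then (\q.true) else (\r.true)) else (if false then (\s.true) else (\t.false))) (\a.((\b.a) 0)))) then ((let c = (\d.d) in (if (true || true) then (\e.8) else ((\f.(\g.f)) 2))) (\h.9)) else ((((\m.m) (let n = 5 in (\k.n))) ((if false then (\x1.2) else (\y1.2)) (\z1.z1))) * 6))
step 3: [if@0] (if (((let u = true in (\v.(\w.u))) true) (\p.(false && true))) then ((let c = (\d.d) in (if (true || true) then (\e.8) else ((\f.(\g.f)) 2))) (\h.9)) else ((((\m.m) (let n = 5 in (\k.n))) ((if false then (\x1.2) else (\y1.2)) (\z1.z1))) * 6))
step 4: [let@0.0.0] (if (((\v.(\w.true)) true) (\p.(false && true))) then ((let c = (\d.d) in (if (true || true) then (\e.8) else ((\f.(\g.f)) 2))) (\h.9)) else ((((\m.m) (let n = 5 in (\k.n))) ((if false then (\x1.2) else (\y1.2)) (\z1.z1))) * 6))
step 5: [beta@0.0] (if ((\w.true) (\p.(false && true))) then ((let c = (\d.d) in (if (true || true) then (\e.8) else ((\f.(\g.f)) 2))) (\h.9)) else ((((\m.m) (let n = 5 in (\k.n))) ((if false then (\x1.2) else (\y1.2)) (\z1.z1))) * 6))
step 6: [beta@0] (if true then ((let c = (\d.d) in (if (true || true) then (\e.8) else ((\f.(\g.f)) 2))) (\h.9)) else ((((\m.m) (let n = 5 in (\k.n))) ((if false then (\x1.2) else (\y1.2)) (\z1.z1))) * 6))
step 7: [if@root] ((let c = (\d.d) in (if (true || true) then (\e.8) else ((\f.(\g.f)) 2))) (\h.9))
step 8: [let@0] ((if (true || true) then (\e.8) else ((\f.(\g.f)) 2)) (\h.9))
step 9: [delta@0.0] ((if true then (\e.8) else ((\f.(\g.f)) 2)) (\h.9))
step 10: [if@0] ((\e.8) (\h.9))
step 11: [beta@root] 8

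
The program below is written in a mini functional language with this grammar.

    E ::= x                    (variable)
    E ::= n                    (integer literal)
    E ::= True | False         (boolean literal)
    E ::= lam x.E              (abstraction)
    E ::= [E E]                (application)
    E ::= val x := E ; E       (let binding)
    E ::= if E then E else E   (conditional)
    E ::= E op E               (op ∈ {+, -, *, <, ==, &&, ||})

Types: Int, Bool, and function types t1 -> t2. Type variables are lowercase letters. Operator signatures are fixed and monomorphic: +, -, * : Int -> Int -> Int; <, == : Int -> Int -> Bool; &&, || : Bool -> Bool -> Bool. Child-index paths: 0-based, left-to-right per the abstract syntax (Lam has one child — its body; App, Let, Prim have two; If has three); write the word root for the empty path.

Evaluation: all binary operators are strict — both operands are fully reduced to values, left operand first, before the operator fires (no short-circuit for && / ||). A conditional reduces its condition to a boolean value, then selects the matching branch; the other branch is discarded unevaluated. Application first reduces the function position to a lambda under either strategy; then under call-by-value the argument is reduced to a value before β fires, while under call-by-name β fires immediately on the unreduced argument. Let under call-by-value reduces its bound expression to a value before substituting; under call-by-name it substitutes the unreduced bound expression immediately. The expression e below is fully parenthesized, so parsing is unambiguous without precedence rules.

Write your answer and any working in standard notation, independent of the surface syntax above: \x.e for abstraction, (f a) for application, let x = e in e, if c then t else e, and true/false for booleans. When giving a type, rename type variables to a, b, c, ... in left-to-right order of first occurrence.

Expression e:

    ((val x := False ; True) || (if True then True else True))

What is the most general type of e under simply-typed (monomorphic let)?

Answer: Bool

Trace:
let x : Bool
  unify Bool ~ Bool
  unify Bool ~ Bool
  unify Bool ~ Bool
  unify Bool ~ Bool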